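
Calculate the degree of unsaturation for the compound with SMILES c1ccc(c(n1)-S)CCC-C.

4

Molecular formula from the SMILES: C9H13NS.
DoU = (2C + 2 + N − H − X)/2 = (2·9 + 2 + 1 − 13 − 0)/2 = 8/2 = 4.
(Structurally: 1 ring(s) + 3 π bond(s) = 4.)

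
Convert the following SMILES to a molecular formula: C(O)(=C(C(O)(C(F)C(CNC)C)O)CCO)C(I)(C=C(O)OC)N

Heavy atoms from the SMILES: 14 C, 1 F, 1 I, 2 N, 6 O.
Implicit hydrogens by atom environment:
  5 × C: no H
  5 × O: 1 H each → 5
  3 × C: 3 H each → 9
  3 × C: 2 H each → 6
  3 × C: 1 H each → 3
  1 × F: no H
  1 × I: no H
  1 × N: 2 H
  1 × N: 1 H
  1 × O: no H
  Total hydrogens = 26.
Molecular formula: C14H26FIN2O6

C14H26FIN2O6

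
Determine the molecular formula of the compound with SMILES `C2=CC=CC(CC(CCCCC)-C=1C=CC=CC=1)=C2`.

C19H24

Heavy atoms from the SMILES: 19 C.
Implicit hydrogens by atom environment:
  10 × C (aromatic): 1 H each → 10
  5 × C: 2 H each → 10
  2 × C (aromatic): no H
  1 × C: 3 H
  1 × C: 1 H
  Total hydrogens = 24.
Molecular formula: C19H24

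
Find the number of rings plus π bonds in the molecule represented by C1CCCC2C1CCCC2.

Molecular formula from the SMILES: C10H18.
DoU = (2C + 2 + N − H − X)/2 = (2·10 + 2 + 0 − 18 − 0)/2 = 4/2 = 2.
(Structurally: 2 ring(s) + 0 π bond(s) = 2.)

2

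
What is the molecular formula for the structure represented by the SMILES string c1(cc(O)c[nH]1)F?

C4H4FNO

Heavy atoms from the SMILES: 4 C, 1 F, 1 N, 1 O.
Implicit hydrogens by atom environment:
  2 × C (aromatic): 1 H each → 2
  2 × C (aromatic): no H
  1 × F: no H
  1 × N (aromatic): 1 H
  1 × O: 1 H
  Total hydrogens = 4.
Molecular formula: C4H4FNO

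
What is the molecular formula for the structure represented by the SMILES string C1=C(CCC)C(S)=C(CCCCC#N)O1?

C12H17NOS

Heavy atoms from the SMILES: 12 C, 1 N, 1 O, 1 S.
Implicit hydrogens by atom environment:
  6 × C: 2 H each → 12
  3 × C (aromatic): no H
  1 × C: 3 H
  1 × C (aromatic): 1 H
  1 × C: no H
  1 × N: no H
  1 × O (aromatic): no H
  1 × S: 1 H
  Total hydrogens = 17.
Molecular formula: C12H17NOS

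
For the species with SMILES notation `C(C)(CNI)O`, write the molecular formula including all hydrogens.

Heavy atoms from the SMILES: 3 C, 1 I, 1 N, 1 O.
Implicit hydrogens by atom environment:
  1 × C: 3 H
  1 × C: 2 H
  1 × C: 1 H
  1 × I: no H
  1 × N: 1 H
  1 × O: 1 H
  Total hydrogens = 8.
Molecular formula: C3H8INO

C3H8INO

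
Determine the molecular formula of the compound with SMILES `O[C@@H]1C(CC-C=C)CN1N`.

Heavy atoms from the SMILES: 7 C, 2 N, 1 O.
Implicit hydrogens by atom environment:
  4 × C: 2 H each → 8
  3 × C: 1 H each → 3
  1 × N: 2 H
  1 × N: no H
  1 × O: 1 H
  Total hydrogens = 14.
Molecular formula: C7H14N2O

C7H14N2O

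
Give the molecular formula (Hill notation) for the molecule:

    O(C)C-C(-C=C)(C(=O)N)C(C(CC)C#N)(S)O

Heavy atoms from the SMILES: 11 C, 2 N, 3 O, 1 S.
Implicit hydrogens by atom environment:
  4 × C: no H
  3 × C: 2 H each → 6
  2 × C: 3 H each → 6
  2 × C: 1 H each → 2
  2 × O: no H
  1 × N: 2 H
  1 × N: no H
  1 × O: 1 H
  1 × S: 1 H
  Total hydrogens = 18.
Molecular formula: C11H18N2O3S

C11H18N2O3S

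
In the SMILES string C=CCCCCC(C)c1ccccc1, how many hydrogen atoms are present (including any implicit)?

Hydrogens are implicit in SMILES; fill each atom to its normal valence:
  5 × C: 2 H each → 10
  5 × C (aromatic): 1 H each → 5
  2 × C: 1 H each → 2
  1 × C: 3 H
  1 × C (aromatic): no H
  Total hydrogens = 20.

20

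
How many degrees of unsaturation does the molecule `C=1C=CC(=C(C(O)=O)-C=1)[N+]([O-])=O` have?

6

Molecular formula from the SMILES: C7H5NO4.
DoU = (2C + 2 + N − H − X)/2 = (2·7 + 2 + 1 − 5 − 0)/2 = 12/2 = 6.
(Structurally: 1 ring(s) + 5 π bond(s) = 6.)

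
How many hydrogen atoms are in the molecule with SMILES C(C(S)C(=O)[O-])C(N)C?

Hydrogens are implicit in SMILES; fill each atom to its normal valence:
  2 × C: 1 H each → 2
  1 × C: 3 H
  1 × C: 2 H
  1 × C: no H
  1 × N: 2 H
  1 × O: no H
  1 × O (charge -1): no H
  1 × S: 1 H
  Total hydrogens = 10.

10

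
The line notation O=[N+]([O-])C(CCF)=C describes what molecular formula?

Heavy atoms from the SMILES: 4 C, 1 F, 1 N, 2 O.
Implicit hydrogens by atom environment:
  3 × C: 2 H each → 6
  1 × C: no H
  1 × F: no H
  1 × N (charge +1): no H
  1 × O: no H
  1 × O (charge -1): no H
  Total hydrogens = 6.
Molecular formula: C4H6FNO2

C4H6FNO2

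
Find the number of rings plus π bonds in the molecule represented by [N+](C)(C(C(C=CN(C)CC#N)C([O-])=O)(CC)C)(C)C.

4

Molecular formula from the SMILES: C14H25N3O2.
DoU = (2C + 2 + N − H − X)/2 = (2·14 + 2 + 3 − 25 − 0)/2 = 8/2 = 4.
(Structurally: 0 ring(s) + 4 π bond(s) = 4.)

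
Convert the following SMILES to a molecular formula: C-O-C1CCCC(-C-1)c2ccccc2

Heavy atoms from the SMILES: 13 C, 1 O.
Implicit hydrogens by atom environment:
  5 × C (aromatic): 1 H each → 5
  4 × C: 2 H each → 8
  2 × C: 1 H each → 2
  1 × C: 3 H
  1 × C (aromatic): no H
  1 × O: no H
  Total hydrogens = 18.
Molecular formula: C13H18O

C13H18O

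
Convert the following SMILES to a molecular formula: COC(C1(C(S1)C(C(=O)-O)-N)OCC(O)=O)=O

C8H11NO7S

Heavy atoms from the SMILES: 8 C, 1 N, 7 O, 1 S.
Implicit hydrogens by atom environment:
  5 × O: no H
  4 × C: no H
  2 × C: 1 H each → 2
  2 × O: 1 H each → 2
  1 × C: 3 H
  1 × C: 2 H
  1 × N: 2 H
  1 × S: no H
  Total hydrogens = 11.
Molecular formula: C8H11NO7S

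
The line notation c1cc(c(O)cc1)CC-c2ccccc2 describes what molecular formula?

C14H14O

Heavy atoms from the SMILES: 14 C, 1 O.
Implicit hydrogens by atom environment:
  9 × C (aromatic): 1 H each → 9
  3 × C (aromatic): no H
  2 × C: 2 H each → 4
  1 × O: 1 H
  Total hydrogens = 14.
Molecular formula: C14H14O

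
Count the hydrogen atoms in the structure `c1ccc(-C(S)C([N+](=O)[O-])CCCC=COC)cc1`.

Hydrogens are implicit in SMILES; fill each atom to its normal valence:
  5 × C (aromatic): 1 H each → 5
  4 × C: 1 H each → 4
  3 × C: 2 H each → 6
  2 × O: no H
  1 × C: 3 H
  1 × C (aromatic): no H
  1 × N (charge +1): no H
  1 × O (charge -1): no H
  1 × S: 1 H
  Total hydrogens = 19.

19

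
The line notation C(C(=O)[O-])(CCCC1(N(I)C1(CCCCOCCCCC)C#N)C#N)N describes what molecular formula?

Heavy atoms from the SMILES: 18 C, 1 I, 4 N, 3 O.
Implicit hydrogens by atom environment:
  11 × C: 2 H each → 22
  5 × C: no H
  3 × N: no H
  2 × O: no H
  1 × C: 3 H
  1 × C: 1 H
  1 × I: no H
  1 × N: 2 H
  1 × O (charge -1): no H
  Total hydrogens = 28.
Net charge -1.
Molecular formula: C18H28IN4O3-

C18H28IN4O3-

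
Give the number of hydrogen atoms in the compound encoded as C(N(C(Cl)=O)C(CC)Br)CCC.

15

Hydrogens are implicit in SMILES; fill each atom to its normal valence:
  4 × C: 2 H each → 8
  2 × C: 3 H each → 6
  1 × Br: no H
  1 × C: 1 H
  1 × C: no H
  1 × Cl: no H
  1 × N: no H
  1 × O: no H
  Total hydrogens = 15.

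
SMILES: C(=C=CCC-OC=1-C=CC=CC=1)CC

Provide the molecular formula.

C13H16O

Heavy atoms from the SMILES: 13 C, 1 O.
Implicit hydrogens by atom environment:
  5 × C (aromatic): 1 H each → 5
  3 × C: 2 H each → 6
  2 × C: 1 H each → 2
  1 × C: 3 H
  1 × C: no H
  1 × C (aromatic): no H
  1 × O: no H
  Total hydrogens = 16.
Molecular formula: C13H16O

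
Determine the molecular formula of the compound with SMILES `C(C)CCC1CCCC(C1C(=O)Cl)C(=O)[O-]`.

Heavy atoms from the SMILES: 12 C, 1 Cl, 3 O.
Implicit hydrogens by atom environment:
  6 × C: 2 H each → 12
  3 × C: 1 H each → 3
  2 × C: no H
  2 × O: no H
  1 × C: 3 H
  1 × Cl: no H
  1 × O (charge -1): no H
  Total hydrogens = 18.
Net charge -1.
Molecular formula: C12H18ClO3-

C12H18ClO3-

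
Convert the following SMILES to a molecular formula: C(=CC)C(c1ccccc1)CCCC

C14H20

Heavy atoms from the SMILES: 14 C.
Implicit hydrogens by atom environment:
  5 × C (aromatic): 1 H each → 5
  3 × C: 2 H each → 6
  3 × C: 1 H each → 3
  2 × C: 3 H each → 6
  1 × C (aromatic): no H
  Total hydrogens = 20.
Molecular formula: C14H20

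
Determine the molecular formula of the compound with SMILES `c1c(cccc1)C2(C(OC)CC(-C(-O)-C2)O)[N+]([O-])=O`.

Heavy atoms from the SMILES: 13 C, 1 N, 5 O.
Implicit hydrogens by atom environment:
  5 × C (aromatic): 1 H each → 5
  3 × C: 1 H each → 3
  2 × C: 2 H each → 4
  2 × O: 1 H each → 2
  2 × O: no H
  1 × C: 3 H
  1 × C: no H
  1 × C (aromatic): no H
  1 × N (charge +1): no H
  1 × O (charge -1): no H
  Total hydrogens = 17.
Molecular formula: C13H17NO5

C13H17NO5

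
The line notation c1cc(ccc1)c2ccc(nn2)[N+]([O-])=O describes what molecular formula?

C10H7N3O2

Heavy atoms from the SMILES: 10 C, 3 N, 2 O.
Implicit hydrogens by atom environment:
  7 × C (aromatic): 1 H each → 7
  3 × C (aromatic): no H
  2 × N (aromatic): no H
  1 × N (charge +1): no H
  1 × O: no H
  1 × O (charge -1): no H
  Total hydrogens = 7.
Molecular formula: C10H7N3O2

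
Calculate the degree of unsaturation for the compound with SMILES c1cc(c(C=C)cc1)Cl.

Molecular formula from the SMILES: C8H7Cl.
DoU = (2C + 2 + N − H − X)/2 = (2·8 + 2 + 0 − 7 − 1)/2 = 10/2 = 5.
(Structurally: 1 ring(s) + 4 π bond(s) = 5.)

5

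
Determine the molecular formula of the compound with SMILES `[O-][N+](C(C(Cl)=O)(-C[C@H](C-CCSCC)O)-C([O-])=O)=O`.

C10H15ClNO6S-

Heavy atoms from the SMILES: 10 C, 1 Cl, 1 N, 6 O, 1 S.
Implicit hydrogens by atom environment:
  5 × C: 2 H each → 10
  3 × C: no H
  3 × O: no H
  2 × O (charge -1): no H
  1 × C: 3 H
  1 × C: 1 H
  1 × Cl: no H
  1 × N (charge +1): no H
  1 × O: 1 H
  1 × S: no H
  Total hydrogens = 15.
Net charge -1.
Molecular formula: C10H15ClNO6S-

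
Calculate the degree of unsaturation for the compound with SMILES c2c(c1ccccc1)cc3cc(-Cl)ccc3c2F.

Molecular formula from the SMILES: C16H10ClF.
DoU = (2C + 2 + N − H − X)/2 = (2·16 + 2 + 0 − 10 − 2)/2 = 22/2 = 11.
(Structurally: 3 ring(s) + 8 π bond(s) = 11.)

11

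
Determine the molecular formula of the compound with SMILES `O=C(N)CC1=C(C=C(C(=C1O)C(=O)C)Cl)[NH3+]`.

Heavy atoms from the SMILES: 10 C, 1 Cl, 2 N, 3 O.
Implicit hydrogens by atom environment:
  5 × C (aromatic): no H
  2 × C: no H
  2 × O: no H
  1 × C: 3 H
  1 × C: 2 H
  1 × C (aromatic): 1 H
  1 × Cl: no H
  1 × N (charge +1): 3 H
  1 × N: 2 H
  1 × O: 1 H
  Total hydrogens = 12.
Net charge +1.
Molecular formula: C10H12ClN2O3+

C10H12ClN2O3+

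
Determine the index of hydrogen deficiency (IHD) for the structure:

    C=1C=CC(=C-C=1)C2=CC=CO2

7

Molecular formula from the SMILES: C10H8O.
DoU = (2C + 2 + N − H − X)/2 = (2·10 + 2 + 0 − 8 − 0)/2 = 14/2 = 7.
(Structurally: 2 ring(s) + 5 π bond(s) = 7.)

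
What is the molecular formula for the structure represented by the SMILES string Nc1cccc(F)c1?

C6H6FN

Heavy atoms from the SMILES: 6 C, 1 F, 1 N.
Implicit hydrogens by atom environment:
  4 × C (aromatic): 1 H each → 4
  2 × C (aromatic): no H
  1 × F: no H
  1 × N: 2 H
  Total hydrogens = 6.
Molecular formula: C6H6FN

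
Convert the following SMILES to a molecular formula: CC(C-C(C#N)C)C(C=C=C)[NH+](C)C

C12H21N2+

Heavy atoms from the SMILES: 12 C, 2 N.
Implicit hydrogens by atom environment:
  4 × C: 3 H each → 12
  4 × C: 1 H each → 4
  2 × C: 2 H each → 4
  2 × C: no H
  1 × N (charge +1): 1 H
  1 × N: no H
  Total hydrogens = 21.
Net charge +1.
Molecular formula: C12H21N2+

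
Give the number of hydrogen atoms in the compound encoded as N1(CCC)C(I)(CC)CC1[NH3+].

18

Hydrogens are implicit in SMILES; fill each atom to its normal valence:
  4 × C: 2 H each → 8
  2 × C: 3 H each → 6
  1 × C: 1 H
  1 × C: no H
  1 × I: no H
  1 × N (charge +1): 3 H
  1 × N: no H
  Total hydrogens = 18.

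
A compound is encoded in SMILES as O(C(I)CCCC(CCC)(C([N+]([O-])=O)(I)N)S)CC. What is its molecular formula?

C11H22I2N2O3S

Heavy atoms from the SMILES: 11 C, 2 I, 2 N, 3 O, 1 S.
Implicit hydrogens by atom environment:
  6 × C: 2 H each → 12
  2 × C: 3 H each → 6
  2 × C: no H
  2 × I: no H
  2 × O: no H
  1 × C: 1 H
  1 × N: 2 H
  1 × N (charge +1): no H
  1 × O (charge -1): no H
  1 × S: 1 H
  Total hydrogens = 22.
Molecular formula: C11H22I2N2O3S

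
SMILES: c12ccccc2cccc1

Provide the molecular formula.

Heavy atoms from the SMILES: 10 C.
Implicit hydrogens by atom environment:
  8 × C (aromatic): 1 H each → 8
  2 × C (aromatic): no H
  Total hydrogens = 8.
Molecular formula: C10H8

C10H8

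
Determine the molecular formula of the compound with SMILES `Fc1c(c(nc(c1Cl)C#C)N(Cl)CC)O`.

Heavy atoms from the SMILES: 9 C, 2 Cl, 1 F, 2 N, 1 O.
Implicit hydrogens by atom environment:
  5 × C (aromatic): no H
  2 × Cl: no H
  1 × C: 3 H
  1 × C: 2 H
  1 × C: 1 H
  1 × C: no H
  1 × F: no H
  1 × N (aromatic): no H
  1 × N: no H
  1 × O: 1 H
  Total hydrogens = 7.
Molecular formula: C9H7Cl2FN2O

C9H7Cl2FN2O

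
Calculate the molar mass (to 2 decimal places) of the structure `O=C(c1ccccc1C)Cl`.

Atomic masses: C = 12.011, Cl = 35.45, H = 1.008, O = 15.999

Molecular formula: C8H7ClO.
M = 8×12.011 + 1×35.45 + 7×1.008 + 1×15.999 = 154.59 g/mol.

154.59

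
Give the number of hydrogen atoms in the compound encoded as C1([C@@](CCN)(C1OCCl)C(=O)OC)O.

Hydrogens are implicit in SMILES; fill each atom to its normal valence:
  3 × C: 2 H each → 6
  3 × O: no H
  2 × C: 1 H each → 2
  2 × C: no H
  1 × C: 3 H
  1 × Cl: no H
  1 × N: 2 H
  1 × O: 1 H
  Total hydrogens = 14.

14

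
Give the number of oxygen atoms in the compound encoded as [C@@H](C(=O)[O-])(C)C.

2

The symbol for oxygen appears 2 times in the SMILES.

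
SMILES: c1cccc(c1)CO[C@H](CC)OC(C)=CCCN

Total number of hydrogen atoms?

Hydrogens are implicit in SMILES; fill each atom to its normal valence:
  5 × C (aromatic): 1 H each → 5
  4 × C: 2 H each → 8
  2 × C: 3 H each → 6
  2 × C: 1 H each → 2
  2 × O: no H
  1 × C: no H
  1 × C (aromatic): no H
  1 × N: 2 H
  Total hydrogens = 23.

23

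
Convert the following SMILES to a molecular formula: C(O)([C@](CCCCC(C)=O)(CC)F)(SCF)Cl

Heavy atoms from the SMILES: 11 C, 1 Cl, 2 F, 2 O, 1 S.
Implicit hydrogens by atom environment:
  6 × C: 2 H each → 12
  3 × C: no H
  2 × C: 3 H each → 6
  2 × F: no H
  1 × Cl: no H
  1 × O: 1 H
  1 × O: no H
  1 × S: no H
  Total hydrogens = 19.
Molecular formula: C11H19ClF2O2S

C11H19ClF2O2S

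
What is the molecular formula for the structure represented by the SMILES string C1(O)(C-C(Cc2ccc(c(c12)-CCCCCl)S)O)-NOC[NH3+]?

Heavy atoms from the SMILES: 15 C, 1 Cl, 2 N, 3 O, 1 S.
Implicit hydrogens by atom environment:
  7 × C: 2 H each → 14
  4 × C (aromatic): no H
  2 × C (aromatic): 1 H each → 2
  2 × O: 1 H each → 2
  1 × C: 1 H
  1 × C: no H
  1 × Cl: no H
  1 × N (charge +1): 3 H
  1 × N: 1 H
  1 × O: no H
  1 × S: 1 H
  Total hydrogens = 24.
Net charge +1.
Molecular formula: C15H24ClN2O3S+

C15H24ClN2O3S+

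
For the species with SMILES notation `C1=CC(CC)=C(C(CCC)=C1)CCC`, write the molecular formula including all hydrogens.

C14H22

Heavy atoms from the SMILES: 14 C.
Implicit hydrogens by atom environment:
  5 × C: 2 H each → 10
  3 × C: 3 H each → 9
  3 × C (aromatic): 1 H each → 3
  3 × C (aromatic): no H
  Total hydrogens = 22.
Molecular formula: C14H22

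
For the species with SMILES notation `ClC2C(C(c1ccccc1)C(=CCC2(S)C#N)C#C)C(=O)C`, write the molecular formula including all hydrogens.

Heavy atoms from the SMILES: 18 C, 1 Cl, 1 N, 1 O, 1 S.
Implicit hydrogens by atom environment:
  5 × C: 1 H each → 5
  5 × C (aromatic): 1 H each → 5
  5 × C: no H
  1 × C: 3 H
  1 × C: 2 H
  1 × C (aromatic): no H
  1 × Cl: no H
  1 × N: no H
  1 × O: no H
  1 × S: 1 H
  Total hydrogens = 16.
Molecular formula: C18H16ClNOS

C18H16ClNOS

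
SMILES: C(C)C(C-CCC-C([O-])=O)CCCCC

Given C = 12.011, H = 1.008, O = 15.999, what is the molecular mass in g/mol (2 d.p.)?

213.34

Molecular formula: C13H25O2-.
M = 13×12.011 + 25×1.008 + 2×15.999 = 213.34 g/mol.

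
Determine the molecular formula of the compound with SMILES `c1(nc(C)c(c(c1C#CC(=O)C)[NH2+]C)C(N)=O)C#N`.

Heavy atoms from the SMILES: 13 C, 4 N, 2 O.
Implicit hydrogens by atom environment:
  5 × C (aromatic): no H
  5 × C: no H
  3 × C: 3 H each → 9
  2 × O: no H
  1 × N (charge +1): 2 H
  1 × N: 2 H
  1 × N (aromatic): no H
  1 × N: no H
  Total hydrogens = 13.
Net charge +1.
Molecular formula: C13H13N4O2+

C13H13N4O2+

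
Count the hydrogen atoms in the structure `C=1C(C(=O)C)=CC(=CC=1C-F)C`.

Hydrogens are implicit in SMILES; fill each atom to its normal valence:
  3 × C (aromatic): 1 H each → 3
  3 × C (aromatic): no H
  2 × C: 3 H each → 6
  1 × C: 2 H
  1 × C: no H
  1 × F: no H
  1 × O: no H
  Total hydrogens = 11.

11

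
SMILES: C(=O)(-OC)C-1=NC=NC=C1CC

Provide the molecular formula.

Heavy atoms from the SMILES: 8 C, 2 N, 2 O.
Implicit hydrogens by atom environment:
  2 × C: 3 H each → 6
  2 × C (aromatic): 1 H each → 2
  2 × C (aromatic): no H
  2 × N (aromatic): no H
  2 × O: no H
  1 × C: 2 H
  1 × C: no H
  Total hydrogens = 10.
Molecular formula: C8H10N2O2

C8H10N2O2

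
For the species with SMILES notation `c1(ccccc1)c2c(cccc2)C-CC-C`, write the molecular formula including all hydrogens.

C16H18

Heavy atoms from the SMILES: 16 C.
Implicit hydrogens by atom environment:
  9 × C (aromatic): 1 H each → 9
  3 × C: 2 H each → 6
  3 × C (aromatic): no H
  1 × C: 3 H
  Total hydrogens = 18.
Molecular formula: C16H18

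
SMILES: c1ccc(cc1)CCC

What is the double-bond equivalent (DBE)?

4

Molecular formula from the SMILES: C9H12.
DoU = (2C + 2 + N − H − X)/2 = (2·9 + 2 + 0 − 12 − 0)/2 = 8/2 = 4.
(Structurally: 1 ring(s) + 3 π bond(s) = 4.)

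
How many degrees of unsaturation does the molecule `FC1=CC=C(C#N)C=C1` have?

Molecular formula from the SMILES: C7H4FN.
DoU = (2C + 2 + N − H − X)/2 = (2·7 + 2 + 1 − 4 − 1)/2 = 12/2 = 6.
(Structurally: 1 ring(s) + 5 π bond(s) = 6.)

6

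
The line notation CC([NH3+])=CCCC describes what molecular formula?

C6H14N+

Heavy atoms from the SMILES: 6 C, 1 N.
Implicit hydrogens by atom environment:
  2 × C: 3 H each → 6
  2 × C: 2 H each → 4
  1 × C: 1 H
  1 × C: no H
  1 × N (charge +1): 3 H
  Total hydrogens = 14.
Net charge +1.
Molecular formula: C6H14N+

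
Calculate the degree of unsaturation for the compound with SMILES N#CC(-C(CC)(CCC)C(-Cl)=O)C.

Molecular formula from the SMILES: C10H16ClNO.
DoU = (2C + 2 + N − H − X)/2 = (2·10 + 2 + 1 − 16 − 1)/2 = 6/2 = 3.
(Structurally: 0 ring(s) + 3 π bond(s) = 3.)

3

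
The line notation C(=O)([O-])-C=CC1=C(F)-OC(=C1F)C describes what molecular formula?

Heavy atoms from the SMILES: 8 C, 2 F, 3 O.
Implicit hydrogens by atom environment:
  4 × C (aromatic): no H
  2 × C: 1 H each → 2
  2 × F: no H
  1 × C: 3 H
  1 × C: no H
  1 × O (aromatic): no H
  1 × O: no H
  1 × O (charge -1): no H
  Total hydrogens = 5.
Net charge -1.
Molecular formula: C8H5F2O3-

C8H5F2O3-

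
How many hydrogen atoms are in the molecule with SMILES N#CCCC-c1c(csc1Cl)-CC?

Hydrogens are implicit in SMILES; fill each atom to its normal valence:
  4 × C: 2 H each → 8
  3 × C (aromatic): no H
  1 × C: 3 H
  1 × C (aromatic): 1 H
  1 × C: no H
  1 × Cl: no H
  1 × N: no H
  1 × S (aromatic): no H
  Total hydrogens = 12.

12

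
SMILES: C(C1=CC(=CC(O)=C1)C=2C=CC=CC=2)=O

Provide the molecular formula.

C13H10O2

Heavy atoms from the SMILES: 13 C, 2 O.
Implicit hydrogens by atom environment:
  8 × C (aromatic): 1 H each → 8
  4 × C (aromatic): no H
  1 × C: 1 H
  1 × O: 1 H
  1 × O: no H
  Total hydrogens = 10.
Molecular formula: C13H10O2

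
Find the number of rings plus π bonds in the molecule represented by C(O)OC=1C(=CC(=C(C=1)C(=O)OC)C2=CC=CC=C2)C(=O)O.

10

Molecular formula from the SMILES: C16H14O6.
DoU = (2C + 2 + N − H − X)/2 = (2·16 + 2 + 0 − 14 − 0)/2 = 20/2 = 10.
(Structurally: 2 ring(s) + 8 π bond(s) = 10.)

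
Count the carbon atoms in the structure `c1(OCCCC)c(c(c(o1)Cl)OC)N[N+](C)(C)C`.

12

The symbol for carbon appears 12 times in the SMILES. Lowercase c denotes aromatic carbon and counts toward C.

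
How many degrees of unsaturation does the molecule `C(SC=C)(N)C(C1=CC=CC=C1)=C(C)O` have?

Molecular formula from the SMILES: C12H15NOS.
DoU = (2C + 2 + N − H − X)/2 = (2·12 + 2 + 1 − 15 − 0)/2 = 12/2 = 6.
(Structurally: 1 ring(s) + 5 π bond(s) = 6.)

6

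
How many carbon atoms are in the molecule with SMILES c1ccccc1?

The symbol for carbon appears 6 times in the SMILES. Lowercase c denotes aromatic carbon and counts toward C.

6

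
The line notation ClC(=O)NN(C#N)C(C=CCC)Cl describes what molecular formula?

Heavy atoms from the SMILES: 7 C, 2 Cl, 3 N, 1 O.
Implicit hydrogens by atom environment:
  3 × C: 1 H each → 3
  2 × C: no H
  2 × Cl: no H
  2 × N: no H
  1 × C: 3 H
  1 × C: 2 H
  1 × N: 1 H
  1 × O: no H
  Total hydrogens = 9.
Molecular formula: C7H9Cl2N3O

C7H9Cl2N3O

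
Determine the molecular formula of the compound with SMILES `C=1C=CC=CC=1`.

C6H6

Heavy atoms from the SMILES: 6 C.
Implicit hydrogens by atom environment:
  6 × C (aromatic): 1 H each → 6
  Total hydrogens = 6.
Molecular formula: C6H6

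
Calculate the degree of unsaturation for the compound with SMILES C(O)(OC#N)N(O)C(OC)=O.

3

Molecular formula from the SMILES: C4H6N2O5.
DoU = (2C + 2 + N − H − X)/2 = (2·4 + 2 + 2 − 6 − 0)/2 = 6/2 = 3.
(Structurally: 0 ring(s) + 3 π bond(s) = 3.)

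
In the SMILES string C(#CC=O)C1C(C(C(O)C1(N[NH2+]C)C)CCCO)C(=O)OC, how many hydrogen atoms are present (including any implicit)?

25

Hydrogens are implicit in SMILES; fill each atom to its normal valence:
  5 × C: 1 H each → 5
  4 × C: no H
  3 × C: 3 H each → 9
  3 × C: 2 H each → 6
  3 × O: no H
  2 × O: 1 H each → 2
  1 × N (charge +1): 2 H
  1 × N: 1 H
  Total hydrogens = 25.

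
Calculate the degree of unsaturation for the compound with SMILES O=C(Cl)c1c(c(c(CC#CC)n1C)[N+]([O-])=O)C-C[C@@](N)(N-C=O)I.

8

Molecular formula from the SMILES: C14H16ClIN4O4.
DoU = (2C + 2 + N − H − X)/2 = (2·14 + 2 + 4 − 16 − 2)/2 = 16/2 = 8.
(Structurally: 1 ring(s) + 7 π bond(s) = 8.)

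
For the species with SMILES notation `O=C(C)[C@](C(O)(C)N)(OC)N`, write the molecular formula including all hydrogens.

Heavy atoms from the SMILES: 6 C, 2 N, 3 O.
Implicit hydrogens by atom environment:
  3 × C: 3 H each → 9
  3 × C: no H
  2 × N: 2 H each → 4
  2 × O: no H
  1 × O: 1 H
  Total hydrogens = 14.
Molecular formula: C6H14N2O3

C6H14N2O3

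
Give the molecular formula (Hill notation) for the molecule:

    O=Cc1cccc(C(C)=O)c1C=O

Heavy atoms from the SMILES: 10 C, 3 O.
Implicit hydrogens by atom environment:
  3 × C (aromatic): 1 H each → 3
  3 × C (aromatic): no H
  3 × O: no H
  2 × C: 1 H each → 2
  1 × C: 3 H
  1 × C: no H
  Total hydrogens = 8.
Molecular formula: C10H8O3

C10H8O3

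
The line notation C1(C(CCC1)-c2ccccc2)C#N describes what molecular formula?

C12H13N

Heavy atoms from the SMILES: 12 C, 1 N.
Implicit hydrogens by atom environment:
  5 × C (aromatic): 1 H each → 5
  3 × C: 2 H each → 6
  2 × C: 1 H each → 2
  1 × C: no H
  1 × C (aromatic): no H
  1 × N: no H
  Total hydrogens = 13.
Molecular formula: C12H13N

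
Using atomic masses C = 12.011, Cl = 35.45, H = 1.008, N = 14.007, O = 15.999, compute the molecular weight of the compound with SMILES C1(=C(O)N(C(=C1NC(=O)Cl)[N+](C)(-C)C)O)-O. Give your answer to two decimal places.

250.66

Molecular formula: C8H13ClN3O4+.
M = 8×12.011 + 1×35.45 + 13×1.008 + 3×14.007 + 4×15.999 = 250.66 g/mol.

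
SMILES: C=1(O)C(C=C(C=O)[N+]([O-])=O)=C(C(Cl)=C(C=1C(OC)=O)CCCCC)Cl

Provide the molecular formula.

Heavy atoms from the SMILES: 16 C, 2 Cl, 1 N, 6 O.
Implicit hydrogens by atom environment:
  6 × C (aromatic): no H
  4 × C: 2 H each → 8
  4 × O: no H
  2 × C: 3 H each → 6
  2 × C: 1 H each → 2
  2 × C: no H
  2 × Cl: no H
  1 × N (charge +1): no H
  1 × O: 1 H
  1 × O (charge -1): no H
  Total hydrogens = 17.
Molecular formula: C16H17Cl2NO6

C16H17Cl2NO6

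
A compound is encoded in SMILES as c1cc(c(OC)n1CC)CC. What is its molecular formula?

C9H15NO

Heavy atoms from the SMILES: 9 C, 1 N, 1 O.
Implicit hydrogens by atom environment:
  3 × C: 3 H each → 9
  2 × C: 2 H each → 4
  2 × C (aromatic): 1 H each → 2
  2 × C (aromatic): no H
  1 × N (aromatic): no H
  1 × O: no H
  Total hydrogens = 15.
Molecular formula: C9H15NO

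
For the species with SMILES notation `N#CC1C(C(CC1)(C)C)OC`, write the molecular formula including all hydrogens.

C9H15NO

Heavy atoms from the SMILES: 9 C, 1 N, 1 O.
Implicit hydrogens by atom environment:
  3 × C: 3 H each → 9
  2 × C: 2 H each → 4
  2 × C: 1 H each → 2
  2 × C: no H
  1 × N: no H
  1 × O: no H
  Total hydrogens = 15.
Molecular formula: C9H15NO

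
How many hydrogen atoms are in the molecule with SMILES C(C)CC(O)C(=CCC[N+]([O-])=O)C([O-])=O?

Hydrogens are implicit in SMILES; fill each atom to its normal valence:
  4 × C: 2 H each → 8
  2 × C: 1 H each → 2
  2 × C: no H
  2 × O: no H
  2 × O (charge -1): no H
  1 × C: 3 H
  1 × N (charge +1): no H
  1 × O: 1 H
  Total hydrogens = 14.

14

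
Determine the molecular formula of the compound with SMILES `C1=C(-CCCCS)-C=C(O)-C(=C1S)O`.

Heavy atoms from the SMILES: 10 C, 2 O, 2 S.
Implicit hydrogens by atom environment:
  4 × C: 2 H each → 8
  4 × C (aromatic): no H
  2 × C (aromatic): 1 H each → 2
  2 × O: 1 H each → 2
  2 × S: 1 H each → 2
  Total hydrogens = 14.
Molecular formula: C10H14O2S2

C10H14O2S2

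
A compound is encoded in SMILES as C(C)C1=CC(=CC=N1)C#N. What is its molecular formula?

Heavy atoms from the SMILES: 8 C, 2 N.
Implicit hydrogens by atom environment:
  3 × C (aromatic): 1 H each → 3
  2 × C (aromatic): no H
  1 × C: 3 H
  1 × C: 2 H
  1 × C: no H
  1 × N (aromatic): no H
  1 × N: no H
  Total hydrogens = 8.
Molecular formula: C8H8N2

C8H8N2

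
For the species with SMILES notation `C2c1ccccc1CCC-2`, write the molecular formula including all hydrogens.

Heavy atoms from the SMILES: 10 C.
Implicit hydrogens by atom environment:
  4 × C: 2 H each → 8
  4 × C (aromatic): 1 H each → 4
  2 × C (aromatic): no H
  Total hydrogens = 12.
Molecular formula: C10H12

C10H12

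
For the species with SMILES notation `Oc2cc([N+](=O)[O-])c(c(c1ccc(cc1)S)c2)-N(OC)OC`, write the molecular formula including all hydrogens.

C14H14N2O5S

Heavy atoms from the SMILES: 14 C, 2 N, 5 O, 1 S.
Implicit hydrogens by atom environment:
  6 × C (aromatic): 1 H each → 6
  6 × C (aromatic): no H
  3 × O: no H
  2 × C: 3 H each → 6
  1 × N: no H
  1 × N (charge +1): no H
  1 × O: 1 H
  1 × O (charge -1): no H
  1 × S: 1 H
  Total hydrogens = 14.
Molecular formula: C14H14N2O5S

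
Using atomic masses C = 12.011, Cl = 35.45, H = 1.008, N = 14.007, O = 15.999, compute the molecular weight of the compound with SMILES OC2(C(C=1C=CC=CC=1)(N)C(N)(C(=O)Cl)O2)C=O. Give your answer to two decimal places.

Molecular formula: C11H11ClN2O4.
M = 11×12.011 + 1×35.45 + 11×1.008 + 2×14.007 + 4×15.999 = 270.67 g/mol.

270.67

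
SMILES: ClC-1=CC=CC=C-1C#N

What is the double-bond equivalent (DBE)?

6

Molecular formula from the SMILES: C7H4ClN.
DoU = (2C + 2 + N − H − X)/2 = (2·7 + 2 + 1 − 4 − 1)/2 = 12/2 = 6.
(Structurally: 1 ring(s) + 5 π bond(s) = 6.)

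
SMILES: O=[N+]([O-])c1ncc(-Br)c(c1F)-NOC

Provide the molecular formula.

C6H5BrFN3O3

Heavy atoms from the SMILES: 1 Br, 6 C, 1 F, 3 N, 3 O.
Implicit hydrogens by atom environment:
  4 × C (aromatic): no H
  2 × O: no H
  1 × Br: no H
  1 × C: 3 H
  1 × C (aromatic): 1 H
  1 × F: no H
  1 × N: 1 H
  1 × N (aromatic): no H
  1 × N (charge +1): no H
  1 × O (charge -1): no H
  Total hydrogens = 5.
Molecular formula: C6H5BrFN3O3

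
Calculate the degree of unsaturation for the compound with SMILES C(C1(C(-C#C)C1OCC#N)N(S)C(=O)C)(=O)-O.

Molecular formula from the SMILES: C10H10N2O4S.
DoU = (2C + 2 + N − H − X)/2 = (2·10 + 2 + 2 − 10 − 0)/2 = 14/2 = 7.
(Structurally: 1 ring(s) + 6 π bond(s) = 7.)

7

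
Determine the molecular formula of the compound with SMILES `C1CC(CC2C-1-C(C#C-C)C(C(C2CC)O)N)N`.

Heavy atoms from the SMILES: 15 C, 2 N, 1 O.
Implicit hydrogens by atom environment:
  7 × C: 1 H each → 7
  4 × C: 2 H each → 8
  2 × C: 3 H each → 6
  2 × C: no H
  2 × N: 2 H each → 4
  1 × O: 1 H
  Total hydrogens = 26.
Molecular formula: C15H26N2O

C15H26N2O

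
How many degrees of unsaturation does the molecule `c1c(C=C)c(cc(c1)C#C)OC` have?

Molecular formula from the SMILES: C11H10O.
DoU = (2C + 2 + N − H − X)/2 = (2·11 + 2 + 0 − 10 − 0)/2 = 14/2 = 7.
(Structurally: 1 ring(s) + 6 π bond(s) = 7.)

7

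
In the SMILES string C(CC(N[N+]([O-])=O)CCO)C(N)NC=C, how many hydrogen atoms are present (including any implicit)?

Hydrogens are implicit in SMILES; fill each atom to its normal valence:
  5 × C: 2 H each → 10
  3 × C: 1 H each → 3
  2 × N: 1 H each → 2
  1 × N: 2 H
  1 × N (charge +1): no H
  1 × O: 1 H
  1 × O: no H
  1 × O (charge -1): no H
  Total hydrogens = 18.

18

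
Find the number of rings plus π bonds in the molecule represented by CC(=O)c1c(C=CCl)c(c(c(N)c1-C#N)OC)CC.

8

Molecular formula from the SMILES: C14H15ClN2O2.
DoU = (2C + 2 + N − H − X)/2 = (2·14 + 2 + 2 − 15 − 1)/2 = 16/2 = 8.
(Structurally: 1 ring(s) + 7 π bond(s) = 8.)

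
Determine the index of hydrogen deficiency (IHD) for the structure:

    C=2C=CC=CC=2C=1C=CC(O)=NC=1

8

Molecular formula from the SMILES: C11H9NO.
DoU = (2C + 2 + N − H − X)/2 = (2·11 + 2 + 1 − 9 − 0)/2 = 16/2 = 8.
(Structurally: 2 ring(s) + 6 π bond(s) = 8.)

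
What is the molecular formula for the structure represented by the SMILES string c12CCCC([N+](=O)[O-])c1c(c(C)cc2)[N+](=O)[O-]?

Heavy atoms from the SMILES: 11 C, 2 N, 4 O.
Implicit hydrogens by atom environment:
  4 × C (aromatic): no H
  3 × C: 2 H each → 6
  2 × C (aromatic): 1 H each → 2
  2 × N (charge +1): no H
  2 × O: no H
  2 × O (charge -1): no H
  1 × C: 3 H
  1 × C: 1 H
  Total hydrogens = 12.
Molecular formula: C11H12N2O4

C11H12N2O4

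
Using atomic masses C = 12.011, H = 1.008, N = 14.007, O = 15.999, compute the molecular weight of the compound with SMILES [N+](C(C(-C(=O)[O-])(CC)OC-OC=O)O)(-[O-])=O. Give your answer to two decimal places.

Molecular formula: C7H10NO8-.
M = 7×12.011 + 10×1.008 + 1×14.007 + 8×15.999 = 236.16 g/mol.

236.16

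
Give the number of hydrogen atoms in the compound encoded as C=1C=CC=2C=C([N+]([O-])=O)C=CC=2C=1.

Hydrogens are implicit in SMILES; fill each atom to its normal valence:
  7 × C (aromatic): 1 H each → 7
  3 × C (aromatic): no H
  1 × N (charge +1): no H
  1 × O: no H
  1 × O (charge -1): no H
  Total hydrogens = 7.

7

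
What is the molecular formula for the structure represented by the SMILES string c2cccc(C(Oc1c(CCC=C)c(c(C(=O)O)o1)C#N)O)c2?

C17H15NO5

Heavy atoms from the SMILES: 17 C, 1 N, 5 O.
Implicit hydrogens by atom environment:
  5 × C (aromatic): 1 H each → 5
  5 × C (aromatic): no H
  3 × C: 2 H each → 6
  2 × C: 1 H each → 2
  2 × C: no H
  2 × O: 1 H each → 2
  2 × O: no H
  1 × N: no H
  1 × O (aromatic): no H
  Total hydrogens = 15.
Molecular formula: C17H15NO5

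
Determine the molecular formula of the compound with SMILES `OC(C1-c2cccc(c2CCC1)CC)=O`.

Heavy atoms from the SMILES: 13 C, 2 O.
Implicit hydrogens by atom environment:
  4 × C: 2 H each → 8
  3 × C (aromatic): 1 H each → 3
  3 × C (aromatic): no H
  1 × C: 3 H
  1 × C: 1 H
  1 × C: no H
  1 × O: 1 H
  1 × O: no H
  Total hydrogens = 16.
Molecular formula: C13H16O2

C13H16O2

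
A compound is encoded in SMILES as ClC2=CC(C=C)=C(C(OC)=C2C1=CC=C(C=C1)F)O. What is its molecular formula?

Heavy atoms from the SMILES: 15 C, 1 Cl, 1 F, 2 O.
Implicit hydrogens by atom environment:
  7 × C (aromatic): no H
  5 × C (aromatic): 1 H each → 5
  1 × C: 3 H
  1 × C: 2 H
  1 × C: 1 H
  1 × Cl: no H
  1 × F: no H
  1 × O: 1 H
  1 × O: no H
  Total hydrogens = 12.
Molecular formula: C15H12ClFO2

C15H12ClFO2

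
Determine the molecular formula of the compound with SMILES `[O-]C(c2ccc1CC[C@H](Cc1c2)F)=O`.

C11H10FO2-

Heavy atoms from the SMILES: 11 C, 1 F, 2 O.
Implicit hydrogens by atom environment:
  3 × C: 2 H each → 6
  3 × C (aromatic): 1 H each → 3
  3 × C (aromatic): no H
  1 × C: 1 H
  1 × C: no H
  1 × F: no H
  1 × O: no H
  1 × O (charge -1): no H
  Total hydrogens = 10.
Net charge -1.
Molecular formula: C11H10FO2-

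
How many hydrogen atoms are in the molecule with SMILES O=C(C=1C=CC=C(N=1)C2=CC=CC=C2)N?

10

Hydrogens are implicit in SMILES; fill each atom to its normal valence:
  8 × C (aromatic): 1 H each → 8
  3 × C (aromatic): no H
  1 × C: no H
  1 × N: 2 H
  1 × N (aromatic): no H
  1 × O: no H
  Total hydrogens = 10.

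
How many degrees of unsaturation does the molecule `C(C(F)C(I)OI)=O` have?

Molecular formula from the SMILES: C3H3FI2O2.
DoU = (2C + 2 + N − H − X)/2 = (2·3 + 2 + 0 − 3 − 3)/2 = 2/2 = 1.
(Structurally: 0 ring(s) + 1 π bond(s) = 1.)

1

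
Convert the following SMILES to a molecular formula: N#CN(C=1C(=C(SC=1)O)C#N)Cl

Heavy atoms from the SMILES: 6 C, 1 Cl, 3 N, 1 O, 1 S.
Implicit hydrogens by atom environment:
  3 × C (aromatic): no H
  3 × N: no H
  2 × C: no H
  1 × C (aromatic): 1 H
  1 × Cl: no H
  1 × O: 1 H
  1 × S (aromatic): no H
  Total hydrogens = 2.
Molecular formula: C6H2ClN3OS

C6H2ClN3OS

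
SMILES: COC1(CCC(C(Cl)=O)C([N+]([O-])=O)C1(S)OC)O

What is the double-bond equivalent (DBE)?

3

Molecular formula from the SMILES: C9H14ClNO6S.
DoU = (2C + 2 + N − H − X)/2 = (2·9 + 2 + 1 − 14 − 1)/2 = 6/2 = 3.
(Structurally: 1 ring(s) + 2 π bond(s) = 3.)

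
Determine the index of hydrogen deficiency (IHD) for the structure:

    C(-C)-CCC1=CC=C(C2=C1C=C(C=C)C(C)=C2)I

8

Molecular formula from the SMILES: C17H19I.
DoU = (2C + 2 + N − H − X)/2 = (2·17 + 2 + 0 − 19 − 1)/2 = 16/2 = 8.
(Structurally: 2 ring(s) + 6 π bond(s) = 8.)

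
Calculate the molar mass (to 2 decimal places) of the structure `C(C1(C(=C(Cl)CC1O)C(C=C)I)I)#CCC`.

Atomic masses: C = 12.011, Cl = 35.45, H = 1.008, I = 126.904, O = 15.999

462.49

Molecular formula: C12H13ClI2O.
M = 12×12.011 + 1×35.45 + 13×1.008 + 2×126.904 + 1×15.999 = 462.49 g/mol.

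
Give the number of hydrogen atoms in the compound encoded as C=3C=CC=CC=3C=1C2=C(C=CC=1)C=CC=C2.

Hydrogens are implicit in SMILES; fill each atom to its normal valence:
  12 × C (aromatic): 1 H each → 12
  4 × C (aromatic): no H
  Total hydrogens = 12.

12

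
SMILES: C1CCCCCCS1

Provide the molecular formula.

C7H14S

Heavy atoms from the SMILES: 7 C, 1 S.
Implicit hydrogens by atom environment:
  7 × C: 2 H each → 14
  1 × S: no H
  Total hydrogens = 14.
Molecular formula: C7H14S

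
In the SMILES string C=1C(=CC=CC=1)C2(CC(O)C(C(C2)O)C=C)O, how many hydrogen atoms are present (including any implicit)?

18

Hydrogens are implicit in SMILES; fill each atom to its normal valence:
  5 × C (aromatic): 1 H each → 5
  4 × C: 1 H each → 4
  3 × C: 2 H each → 6
  3 × O: 1 H each → 3
  1 × C: no H
  1 × C (aromatic): no H
  Total hydrogens = 18.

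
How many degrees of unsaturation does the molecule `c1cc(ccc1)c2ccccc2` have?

Molecular formula from the SMILES: C12H10.
DoU = (2C + 2 + N − H − X)/2 = (2·12 + 2 + 0 − 10 − 0)/2 = 16/2 = 8.
(Structurally: 2 ring(s) + 6 π bond(s) = 8.)

8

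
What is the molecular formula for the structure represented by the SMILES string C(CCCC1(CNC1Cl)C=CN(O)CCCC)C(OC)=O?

C15H27ClN2O3

Heavy atoms from the SMILES: 15 C, 1 Cl, 2 N, 3 O.
Implicit hydrogens by atom environment:
  8 × C: 2 H each → 16
  3 × C: 1 H each → 3
  2 × C: 3 H each → 6
  2 × C: no H
  2 × O: no H
  1 × Cl: no H
  1 × N: 1 H
  1 × N: no H
  1 × O: 1 H
  Total hydrogens = 27.
Molecular formula: C15H27ClN2O3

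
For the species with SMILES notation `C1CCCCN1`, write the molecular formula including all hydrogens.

C5H11N

Heavy atoms from the SMILES: 5 C, 1 N.
Implicit hydrogens by atom environment:
  5 × C: 2 H each → 10
  1 × N: 1 H
  Total hydrogens = 11.
Molecular formula: C5H11N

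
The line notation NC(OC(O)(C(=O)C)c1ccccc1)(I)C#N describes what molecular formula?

Heavy atoms from the SMILES: 11 C, 1 I, 2 N, 3 O.
Implicit hydrogens by atom environment:
  5 × C (aromatic): 1 H each → 5
  4 × C: no H
  2 × O: no H
  1 × C: 3 H
  1 × C (aromatic): no H
  1 × I: no H
  1 × N: 2 H
  1 × N: no H
  1 × O: 1 H
  Total hydrogens = 11.
Molecular formula: C11H11IN2O3

C11H11IN2O3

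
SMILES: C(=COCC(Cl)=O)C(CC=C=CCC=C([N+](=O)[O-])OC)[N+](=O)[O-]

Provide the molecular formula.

C13H15ClN2O7

Heavy atoms from the SMILES: 13 C, 1 Cl, 2 N, 7 O.
Implicit hydrogens by atom environment:
  6 × C: 1 H each → 6
  5 × O: no H
  3 × C: 2 H each → 6
  3 × C: no H
  2 × N (charge +1): no H
  2 × O (charge -1): no H
  1 × C: 3 H
  1 × Cl: no H
  Total hydrogens = 15.
Molecular formula: C13H15ClN2O7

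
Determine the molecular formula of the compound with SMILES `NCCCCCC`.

Heavy atoms from the SMILES: 6 C, 1 N.
Implicit hydrogens by atom environment:
  5 × C: 2 H each → 10
  1 × C: 3 H
  1 × N: 2 H
  Total hydrogens = 15.
Molecular formula: C6H15N

C6H15N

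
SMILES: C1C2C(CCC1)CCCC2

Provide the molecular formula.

C10H18

Heavy atoms from the SMILES: 10 C.
Implicit hydrogens by atom environment:
  8 × C: 2 H each → 16
  2 × C: 1 H each → 2
  Total hydrogens = 18.
Molecular formula: C10H18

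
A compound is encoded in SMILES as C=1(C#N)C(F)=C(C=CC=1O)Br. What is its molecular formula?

C7H3BrFNO

Heavy atoms from the SMILES: 1 Br, 7 C, 1 F, 1 N, 1 O.
Implicit hydrogens by atom environment:
  4 × C (aromatic): no H
  2 × C (aromatic): 1 H each → 2
  1 × Br: no H
  1 × C: no H
  1 × F: no H
  1 × N: no H
  1 × O: 1 H
  Total hydrogens = 3.
Molecular formula: C7H3BrFNO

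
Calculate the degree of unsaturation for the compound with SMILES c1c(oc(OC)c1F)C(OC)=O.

Molecular formula from the SMILES: C7H7FO4.
DoU = (2C + 2 + N − H − X)/2 = (2·7 + 2 + 0 − 7 − 1)/2 = 8/2 = 4.
(Structurally: 1 ring(s) + 3 π bond(s) = 4.)

4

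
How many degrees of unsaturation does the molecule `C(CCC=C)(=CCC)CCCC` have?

2

Molecular formula from the SMILES: C12H22.
DoU = (2C + 2 + N − H − X)/2 = (2·12 + 2 + 0 − 22 − 0)/2 = 4/2 = 2.
(Structurally: 0 ring(s) + 2 π bond(s) = 2.)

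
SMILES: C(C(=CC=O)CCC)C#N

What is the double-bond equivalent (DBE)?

4

Molecular formula from the SMILES: C8H11NO.
DoU = (2C + 2 + N − H − X)/2 = (2·8 + 2 + 1 − 11 − 0)/2 = 8/2 = 4.
(Structurally: 0 ring(s) + 4 π bond(s) = 4.)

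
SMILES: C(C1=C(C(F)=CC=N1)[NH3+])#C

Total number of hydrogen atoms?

Hydrogens are implicit in SMILES; fill each atom to its normal valence:
  3 × C (aromatic): no H
  2 × C (aromatic): 1 H each → 2
  1 × C: 1 H
  1 × C: no H
  1 × F: no H
  1 × N (charge +1): 3 H
  1 × N (aromatic): no H
  Total hydrogens = 6.

6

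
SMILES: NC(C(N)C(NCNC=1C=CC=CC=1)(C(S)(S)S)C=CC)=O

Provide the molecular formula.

Heavy atoms from the SMILES: 14 C, 4 N, 1 O, 3 S.
Implicit hydrogens by atom environment:
  5 × C (aromatic): 1 H each → 5
  3 × C: 1 H each → 3
  3 × C: no H
  3 × S: 1 H each → 3
  2 × N: 2 H each → 4
  2 × N: 1 H each → 2
  1 × C: 3 H
  1 × C: 2 H
  1 × C (aromatic): no H
  1 × O: no H
  Total hydrogens = 22.
Molecular formula: C14H22N4OS3

C14H22N4OS3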